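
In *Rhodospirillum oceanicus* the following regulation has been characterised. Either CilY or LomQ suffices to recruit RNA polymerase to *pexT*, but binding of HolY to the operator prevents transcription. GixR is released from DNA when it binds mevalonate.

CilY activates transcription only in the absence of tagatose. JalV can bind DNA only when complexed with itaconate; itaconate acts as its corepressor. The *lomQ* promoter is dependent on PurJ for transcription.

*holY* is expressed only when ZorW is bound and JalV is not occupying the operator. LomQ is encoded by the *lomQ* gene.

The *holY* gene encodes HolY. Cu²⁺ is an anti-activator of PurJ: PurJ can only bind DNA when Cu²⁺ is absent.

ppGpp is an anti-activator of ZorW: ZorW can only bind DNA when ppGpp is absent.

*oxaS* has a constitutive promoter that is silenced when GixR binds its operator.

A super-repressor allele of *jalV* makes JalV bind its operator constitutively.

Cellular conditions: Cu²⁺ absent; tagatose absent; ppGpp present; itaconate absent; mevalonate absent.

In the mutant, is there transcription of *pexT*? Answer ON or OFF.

ON

ppGpp is present, so ZorW is inactive.
JalV is constitutively active in this strain.
With repressor JalV bound, *holY* is not transcribed.
So HolY is not produced.
Tagatose is absent, so CilY is active.
Cu²⁺ is absent, so PurJ is active.
No repressor is bound and PurJ is active, so *lomQ* is transcribed.
So LomQ is produced and active.
Activator CilY is present, so *pexT* is transcribed.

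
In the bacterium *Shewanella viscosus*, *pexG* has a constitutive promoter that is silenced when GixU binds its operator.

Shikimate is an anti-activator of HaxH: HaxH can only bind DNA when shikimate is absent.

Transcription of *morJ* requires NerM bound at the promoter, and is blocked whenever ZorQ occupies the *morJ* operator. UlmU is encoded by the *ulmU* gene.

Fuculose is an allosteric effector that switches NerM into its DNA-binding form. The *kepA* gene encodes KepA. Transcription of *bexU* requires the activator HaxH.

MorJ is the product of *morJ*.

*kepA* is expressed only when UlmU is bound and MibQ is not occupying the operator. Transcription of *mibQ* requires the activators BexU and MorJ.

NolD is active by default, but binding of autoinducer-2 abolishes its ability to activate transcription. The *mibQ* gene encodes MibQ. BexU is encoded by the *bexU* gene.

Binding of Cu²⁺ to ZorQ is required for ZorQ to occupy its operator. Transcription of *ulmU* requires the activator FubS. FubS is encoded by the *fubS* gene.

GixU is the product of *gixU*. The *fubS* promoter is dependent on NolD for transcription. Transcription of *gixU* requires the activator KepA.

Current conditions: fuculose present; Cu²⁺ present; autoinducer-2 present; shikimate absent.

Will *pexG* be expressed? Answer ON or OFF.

ON

Autoinducer-2 is present, so NolD is inactive.
Required activator NolD is absent, so *fubS* is not transcribed.
So FubS is not produced.
Required activator FubS is absent, so *ulmU* is not transcribed.
So UlmU is not produced.
Shikimate is absent, so HaxH is active.
No repressor is bound and HaxH is active, so *bexU* is transcribed.
So BexU is produced and active.
Fuculose is present, so NerM is active.
Cu²⁺ is present, so ZorQ is active.
With repressor ZorQ bound, *morJ* is not transcribed.
So MorJ is not produced.
Required activator MorJ is absent, so *mibQ* is not transcribed.
So MibQ is not produced.
Required activator UlmU is absent, so *kepA* is not transcribed.
So KepA is not produced.
Required activator KepA is absent, so *gixU* is not transcribed.
So GixU is not produced.
With no repressor bound, *pexG* is transcribed.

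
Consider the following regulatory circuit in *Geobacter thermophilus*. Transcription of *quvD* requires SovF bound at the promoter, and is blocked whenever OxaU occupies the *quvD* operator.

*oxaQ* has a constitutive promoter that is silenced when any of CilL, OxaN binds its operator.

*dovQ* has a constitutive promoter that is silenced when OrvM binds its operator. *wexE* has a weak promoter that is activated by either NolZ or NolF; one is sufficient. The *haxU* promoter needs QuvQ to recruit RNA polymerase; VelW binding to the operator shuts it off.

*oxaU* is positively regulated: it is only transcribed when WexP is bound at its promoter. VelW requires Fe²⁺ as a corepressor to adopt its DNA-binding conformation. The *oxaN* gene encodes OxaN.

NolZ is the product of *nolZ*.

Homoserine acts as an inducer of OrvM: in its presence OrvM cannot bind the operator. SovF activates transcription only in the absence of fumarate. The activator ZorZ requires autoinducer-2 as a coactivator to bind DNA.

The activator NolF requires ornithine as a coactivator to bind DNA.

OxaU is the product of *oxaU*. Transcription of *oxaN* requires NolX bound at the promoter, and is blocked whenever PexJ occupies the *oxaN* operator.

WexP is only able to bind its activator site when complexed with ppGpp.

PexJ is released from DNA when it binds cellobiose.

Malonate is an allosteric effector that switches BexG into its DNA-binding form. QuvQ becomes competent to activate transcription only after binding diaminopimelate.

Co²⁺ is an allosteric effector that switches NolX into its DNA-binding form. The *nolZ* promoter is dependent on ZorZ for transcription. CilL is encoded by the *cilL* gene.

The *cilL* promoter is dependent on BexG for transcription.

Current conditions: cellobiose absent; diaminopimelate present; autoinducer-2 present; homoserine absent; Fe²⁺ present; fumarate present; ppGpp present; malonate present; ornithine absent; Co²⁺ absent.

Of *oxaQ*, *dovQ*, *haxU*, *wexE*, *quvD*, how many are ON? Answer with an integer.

Malonate is present, so BexG is active.
No repressor is bound and BexG is active, so *cilL* is transcribed.
So CilL is produced and active.
Cellobiose is absent, so PexJ is active.
Co²⁺ is absent, so NolX is inactive.
With repressor PexJ bound, *oxaN* is not transcribed.
So OxaN is not produced.
With repressor CilL bound, *oxaQ* is not transcribed.
→ *oxaQ* is OFF.
Homoserine is absent, so OrvM is active.
With repressor OrvM bound, *dovQ* is not transcribed.
→ *dovQ* is OFF.
Fe²⁺ is present, so VelW is active.
Diaminopimelate is present, so QuvQ is active.
With repressor VelW bound, *haxU* is not transcribed.
→ *haxU* is OFF.
Autoinducer-2 is present, so ZorZ is active.
No repressor is bound and ZorZ is active, so *nolZ* is transcribed.
So NolZ is produced and active.
Ornithine is absent, so NolF is inactive.
Activator NolZ is present, so *wexE* is transcribed.
→ *wexE* is ON.
Fumarate is present, so SovF is inactive.
ppGpp is present, so WexP is active.
No repressor is bound and WexP is active, so *oxaU* is transcribed.
So OxaU is produced and active.
With repressor OxaU bound, *quvD* is not transcribed.
→ *quvD* is OFF.
1 of the 5 genes is transcribed.

1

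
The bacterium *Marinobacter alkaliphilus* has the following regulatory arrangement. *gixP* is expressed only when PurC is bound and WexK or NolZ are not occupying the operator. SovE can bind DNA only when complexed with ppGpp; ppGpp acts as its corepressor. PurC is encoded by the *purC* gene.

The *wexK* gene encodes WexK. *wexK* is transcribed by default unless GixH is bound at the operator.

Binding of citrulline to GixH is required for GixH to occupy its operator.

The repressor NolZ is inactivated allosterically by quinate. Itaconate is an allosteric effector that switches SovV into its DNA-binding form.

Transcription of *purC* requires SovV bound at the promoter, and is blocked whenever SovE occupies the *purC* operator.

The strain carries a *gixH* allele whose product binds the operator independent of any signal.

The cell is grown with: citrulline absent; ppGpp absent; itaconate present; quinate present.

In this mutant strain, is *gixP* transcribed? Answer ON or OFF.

GixH is constitutively active in this strain.
With repressor GixH bound, *wexK* is not transcribed.
So WexK is not produced.
Itaconate is present, so SovV is active.
ppGpp is absent, so SovE is inactive.
No repressor is bound and SovV is active, so *purC* is transcribed.
So PurC is produced and active.
Quinate is present, so NolZ is inactive.
No repressor is bound and PurC is active, so *gixP* is transcribed.

ON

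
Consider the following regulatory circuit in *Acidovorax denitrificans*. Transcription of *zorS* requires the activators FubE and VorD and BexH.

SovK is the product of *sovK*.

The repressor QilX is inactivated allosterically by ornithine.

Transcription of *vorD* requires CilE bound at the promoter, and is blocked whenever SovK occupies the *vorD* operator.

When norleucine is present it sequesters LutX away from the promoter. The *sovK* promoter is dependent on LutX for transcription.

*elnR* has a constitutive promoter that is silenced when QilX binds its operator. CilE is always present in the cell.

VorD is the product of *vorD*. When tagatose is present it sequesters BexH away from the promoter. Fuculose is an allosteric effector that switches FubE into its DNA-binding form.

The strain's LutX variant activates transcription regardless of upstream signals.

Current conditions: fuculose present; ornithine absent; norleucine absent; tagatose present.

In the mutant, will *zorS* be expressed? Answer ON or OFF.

OFF

Fuculose is present, so FubE is active.
CilE is produced constitutively and is active.
LutX is constitutively active in this strain.
No repressor is bound and LutX is active, so *sovK* is transcribed.
So SovK is produced and active.
With repressor SovK bound, *vorD* is not transcribed.
So VorD is not produced.
Tagatose is present, so BexH is inactive.
Required activator VorD is absent, so *zorS* is not transcribed.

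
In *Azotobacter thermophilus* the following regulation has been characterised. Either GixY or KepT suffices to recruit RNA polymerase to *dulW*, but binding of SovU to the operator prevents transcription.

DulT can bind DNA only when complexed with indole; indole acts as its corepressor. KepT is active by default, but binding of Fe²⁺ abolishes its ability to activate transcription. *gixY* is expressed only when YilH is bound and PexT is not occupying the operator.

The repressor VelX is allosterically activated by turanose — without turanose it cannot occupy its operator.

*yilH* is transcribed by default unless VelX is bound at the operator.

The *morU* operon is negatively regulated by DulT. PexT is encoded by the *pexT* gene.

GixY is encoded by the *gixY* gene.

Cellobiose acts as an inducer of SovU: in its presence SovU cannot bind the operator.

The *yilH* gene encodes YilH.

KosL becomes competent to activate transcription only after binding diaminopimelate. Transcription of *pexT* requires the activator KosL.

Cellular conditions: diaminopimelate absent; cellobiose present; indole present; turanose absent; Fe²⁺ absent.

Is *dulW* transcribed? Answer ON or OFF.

ON

Diaminopimelate is absent, so KosL is inactive.
Required activator KosL is absent, so *pexT* is not transcribed.
So PexT is not produced.
Turanose is absent, so VelX is inactive.
With no repressor bound, *yilH* is transcribed.
So YilH is produced and active.
No repressor is bound and YilH is active, so *gixY* is transcribed.
So GixY is produced and active.
Cellobiose is present, so SovU is inactive.
Fe²⁺ is absent, so KepT is active.
Activator GixY is present, so *dulW* is transcribed.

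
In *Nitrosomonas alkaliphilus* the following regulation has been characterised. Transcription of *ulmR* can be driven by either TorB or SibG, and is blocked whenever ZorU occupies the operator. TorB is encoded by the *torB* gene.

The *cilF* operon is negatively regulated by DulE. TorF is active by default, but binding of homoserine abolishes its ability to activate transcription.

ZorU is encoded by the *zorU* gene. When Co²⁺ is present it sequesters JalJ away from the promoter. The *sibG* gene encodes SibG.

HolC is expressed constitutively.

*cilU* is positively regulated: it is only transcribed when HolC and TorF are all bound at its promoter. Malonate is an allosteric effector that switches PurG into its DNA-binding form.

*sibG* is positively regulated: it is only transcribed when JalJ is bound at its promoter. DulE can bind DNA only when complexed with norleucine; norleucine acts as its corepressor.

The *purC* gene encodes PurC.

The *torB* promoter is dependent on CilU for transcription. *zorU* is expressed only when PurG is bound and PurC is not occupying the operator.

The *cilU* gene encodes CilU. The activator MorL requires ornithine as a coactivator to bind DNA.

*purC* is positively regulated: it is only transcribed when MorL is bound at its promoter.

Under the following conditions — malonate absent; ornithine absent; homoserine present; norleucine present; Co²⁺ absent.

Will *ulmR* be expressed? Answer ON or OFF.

ON

Malonate is absent, so PurG is inactive.
Ornithine is absent, so MorL is inactive.
Required activator MorL is absent, so *purC* is not transcribed.
So PurC is not produced.
Required activator PurG is absent, so *zorU* is not transcribed.
So ZorU is not produced.
HolC is produced constitutively and is active.
Homoserine is present, so TorF is inactive.
Required activator TorF is absent, so *cilU* is not transcribed.
So CilU is not produced.
Required activator CilU is absent, so *torB* is not transcribed.
So TorB is not produced.
Co²⁺ is absent, so JalJ is active.
No repressor is bound and JalJ is active, so *sibG* is transcribed.
So SibG is produced and active.
Activator SibG is present, so *ulmR* is transcribed.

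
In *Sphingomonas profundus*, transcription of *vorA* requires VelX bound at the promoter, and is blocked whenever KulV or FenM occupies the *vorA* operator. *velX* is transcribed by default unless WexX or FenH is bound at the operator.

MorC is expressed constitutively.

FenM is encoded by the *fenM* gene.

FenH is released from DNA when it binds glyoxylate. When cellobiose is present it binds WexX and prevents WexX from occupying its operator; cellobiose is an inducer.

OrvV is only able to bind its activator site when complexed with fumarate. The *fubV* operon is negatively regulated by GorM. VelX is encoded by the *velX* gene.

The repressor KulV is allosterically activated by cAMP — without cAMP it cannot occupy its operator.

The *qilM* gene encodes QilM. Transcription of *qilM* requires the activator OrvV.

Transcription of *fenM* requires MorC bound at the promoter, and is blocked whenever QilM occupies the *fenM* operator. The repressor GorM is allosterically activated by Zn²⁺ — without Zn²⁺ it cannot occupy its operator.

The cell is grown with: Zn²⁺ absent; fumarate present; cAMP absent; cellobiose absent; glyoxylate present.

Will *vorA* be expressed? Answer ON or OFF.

OFF

cAMP is absent, so KulV is inactive.
Fumarate is present, so OrvV is active.
No repressor is bound and OrvV is active, so *qilM* is transcribed.
So QilM is produced and active.
MorC is produced constitutively and is active.
With repressor QilM bound, *fenM* is not transcribed.
So FenM is not produced.
Cellobiose is absent, so WexX is active.
Glyoxylate is present, so FenH is inactive.
With repressor WexX bound, *velX* is not transcribed.
So VelX is not produced.
Required activator VelX is absent, so *vorA* is not transcribed.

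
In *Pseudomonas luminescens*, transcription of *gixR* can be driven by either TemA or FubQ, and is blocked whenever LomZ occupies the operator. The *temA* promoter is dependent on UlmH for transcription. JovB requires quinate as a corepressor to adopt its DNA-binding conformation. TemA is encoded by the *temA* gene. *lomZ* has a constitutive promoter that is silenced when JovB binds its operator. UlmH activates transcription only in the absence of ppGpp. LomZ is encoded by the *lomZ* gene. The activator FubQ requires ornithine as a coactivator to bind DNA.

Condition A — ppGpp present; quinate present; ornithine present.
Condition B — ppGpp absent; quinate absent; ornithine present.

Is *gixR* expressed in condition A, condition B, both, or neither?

Condition A:
ppGpp is present, so UlmH is inactive.
Required activator UlmH is absent, so *temA* is not transcribed.
So TemA is not produced.
Quinate is present, so JovB is active.
With repressor JovB bound, *lomZ* is not transcribed.
So LomZ is not produced.
Ornithine is present, so FubQ is active.
Activator FubQ is present, so *gixR* is transcribed.
→ *gixR* is ON in A.
Condition B:
ppGpp is absent, so UlmH is active.
No repressor is bound and UlmH is active, so *temA* is transcribed.
So TemA is produced and active.
Quinate is absent, so JovB is inactive.
With no repressor bound, *lomZ* is transcribed.
So LomZ is produced and active.
Ornithine is present, so FubQ is active.
With repressor LomZ bound, *gixR* is not transcribed.
→ *gixR* is OFF in B.

A only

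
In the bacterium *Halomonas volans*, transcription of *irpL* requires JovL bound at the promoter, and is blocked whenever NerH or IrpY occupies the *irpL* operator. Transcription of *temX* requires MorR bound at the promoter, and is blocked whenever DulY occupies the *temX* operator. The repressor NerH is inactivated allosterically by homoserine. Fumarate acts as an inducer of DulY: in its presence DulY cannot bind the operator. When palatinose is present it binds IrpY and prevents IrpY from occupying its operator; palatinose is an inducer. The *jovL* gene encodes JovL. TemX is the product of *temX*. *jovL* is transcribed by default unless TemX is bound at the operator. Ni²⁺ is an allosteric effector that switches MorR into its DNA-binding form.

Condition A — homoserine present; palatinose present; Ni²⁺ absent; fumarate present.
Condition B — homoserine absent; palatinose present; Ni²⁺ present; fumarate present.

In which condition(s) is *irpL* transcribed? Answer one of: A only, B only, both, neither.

A only

Condition A:
Homoserine is present, so NerH is inactive.
Palatinose is present, so IrpY is inactive.
Ni²⁺ is absent, so MorR is inactive.
Fumarate is present, so DulY is inactive.
Required activator MorR is absent, so *temX* is not transcribed.
So TemX is not produced.
With no repressor bound, *jovL* is transcribed.
So JovL is produced and active.
No repressor is bound and JovL is active, so *irpL* is transcribed.
→ *irpL* is ON in A.
Condition B:
Homoserine is absent, so NerH is active.
Palatinose is present, so IrpY is inactive.
Ni²⁺ is present, so MorR is active.
Fumarate is present, so DulY is inactive.
No repressor is bound and MorR is active, so *temX* is transcribed.
So TemX is produced and active.
With repressor TemX bound, *jovL* is not transcribed.
So JovL is not produced.
With repressor NerH bound, *irpL* is not transcribed.
→ *irpL* is OFF in B.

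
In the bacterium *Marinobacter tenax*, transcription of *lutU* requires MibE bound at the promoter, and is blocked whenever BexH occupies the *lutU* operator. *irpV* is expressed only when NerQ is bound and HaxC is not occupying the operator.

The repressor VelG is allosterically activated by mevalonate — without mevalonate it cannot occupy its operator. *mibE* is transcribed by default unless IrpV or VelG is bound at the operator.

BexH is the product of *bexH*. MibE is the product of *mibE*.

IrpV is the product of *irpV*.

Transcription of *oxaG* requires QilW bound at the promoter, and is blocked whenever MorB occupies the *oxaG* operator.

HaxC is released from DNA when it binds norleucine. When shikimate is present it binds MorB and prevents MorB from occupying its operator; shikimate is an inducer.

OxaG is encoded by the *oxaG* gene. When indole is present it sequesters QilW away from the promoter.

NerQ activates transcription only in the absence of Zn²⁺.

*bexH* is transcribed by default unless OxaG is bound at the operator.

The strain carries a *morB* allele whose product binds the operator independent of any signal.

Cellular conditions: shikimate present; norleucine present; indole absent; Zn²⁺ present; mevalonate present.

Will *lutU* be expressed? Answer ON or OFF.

Indole is absent, so QilW is active.
MorB is constitutively active in this strain.
With repressor MorB bound, *oxaG* is not transcribed.
So OxaG is not produced.
With no repressor bound, *bexH* is transcribed.
So BexH is produced and active.
Norleucine is present, so HaxC is inactive.
Zn²⁺ is present, so NerQ is inactive.
Required activator NerQ is absent, so *irpV* is not transcribed.
So IrpV is not produced.
Mevalonate is present, so VelG is active.
With repressor VelG bound, *mibE* is not transcribed.
So MibE is not produced.
With repressor BexH bound, *lutU* is not transcribed.

OFF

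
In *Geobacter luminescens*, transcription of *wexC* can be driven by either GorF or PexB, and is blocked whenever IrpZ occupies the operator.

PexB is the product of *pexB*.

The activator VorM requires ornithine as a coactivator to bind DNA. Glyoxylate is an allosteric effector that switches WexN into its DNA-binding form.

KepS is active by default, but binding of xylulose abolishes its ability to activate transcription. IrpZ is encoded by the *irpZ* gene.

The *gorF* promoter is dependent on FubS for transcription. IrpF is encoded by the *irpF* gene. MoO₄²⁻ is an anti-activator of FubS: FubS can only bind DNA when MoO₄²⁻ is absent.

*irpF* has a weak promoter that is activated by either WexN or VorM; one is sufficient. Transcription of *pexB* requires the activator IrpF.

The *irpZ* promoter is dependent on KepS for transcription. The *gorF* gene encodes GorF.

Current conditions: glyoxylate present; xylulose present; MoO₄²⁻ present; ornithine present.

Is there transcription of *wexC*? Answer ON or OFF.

Xylulose is present, so KepS is inactive.
Required activator KepS is absent, so *irpZ* is not transcribed.
So IrpZ is not produced.
MoO₄²⁻ is present, so FubS is inactive.
Required activator FubS is absent, so *gorF* is not transcribed.
So GorF is not produced.
Glyoxylate is present, so WexN is active.
Ornithine is present, so VorM is active.
Activator WexN is present, so *irpF* is transcribed.
So IrpF is produced and active.
No repressor is bound and IrpF is active, so *pexB* is transcribed.
So PexB is produced and active.
Activator PexB is present, so *wexC* is transcribed.

ON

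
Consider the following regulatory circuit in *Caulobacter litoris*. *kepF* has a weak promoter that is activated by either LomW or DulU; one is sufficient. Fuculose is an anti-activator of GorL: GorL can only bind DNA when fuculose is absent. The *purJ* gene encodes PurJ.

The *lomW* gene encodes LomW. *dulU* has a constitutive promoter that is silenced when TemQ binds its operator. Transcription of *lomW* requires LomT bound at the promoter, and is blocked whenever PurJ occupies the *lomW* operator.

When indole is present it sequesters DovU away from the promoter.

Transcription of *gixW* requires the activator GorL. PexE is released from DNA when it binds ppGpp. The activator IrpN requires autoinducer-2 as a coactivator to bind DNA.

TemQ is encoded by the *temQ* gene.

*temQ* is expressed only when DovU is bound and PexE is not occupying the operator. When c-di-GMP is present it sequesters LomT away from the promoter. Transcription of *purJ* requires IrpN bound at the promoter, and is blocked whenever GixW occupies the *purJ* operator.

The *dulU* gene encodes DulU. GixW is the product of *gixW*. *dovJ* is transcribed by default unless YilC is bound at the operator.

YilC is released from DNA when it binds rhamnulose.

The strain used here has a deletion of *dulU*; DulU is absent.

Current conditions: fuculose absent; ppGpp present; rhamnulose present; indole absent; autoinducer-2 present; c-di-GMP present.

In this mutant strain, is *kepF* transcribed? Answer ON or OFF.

OFF

c-di-GMP is present, so LomT is inactive.
Fuculose is absent, so GorL is active.
No repressor is bound and GorL is active, so *gixW* is transcribed.
So GixW is produced and active.
Autoinducer-2 is present, so IrpN is active.
With repressor GixW bound, *purJ* is not transcribed.
So PurJ is not produced.
Required activator LomT is absent, so *lomW* is not transcribed.
So LomW is not produced.
DulU is non-functional in this strain, so it has no effect.
No activator is available at the *kepF* promoter, so *kepF* is not transcribed.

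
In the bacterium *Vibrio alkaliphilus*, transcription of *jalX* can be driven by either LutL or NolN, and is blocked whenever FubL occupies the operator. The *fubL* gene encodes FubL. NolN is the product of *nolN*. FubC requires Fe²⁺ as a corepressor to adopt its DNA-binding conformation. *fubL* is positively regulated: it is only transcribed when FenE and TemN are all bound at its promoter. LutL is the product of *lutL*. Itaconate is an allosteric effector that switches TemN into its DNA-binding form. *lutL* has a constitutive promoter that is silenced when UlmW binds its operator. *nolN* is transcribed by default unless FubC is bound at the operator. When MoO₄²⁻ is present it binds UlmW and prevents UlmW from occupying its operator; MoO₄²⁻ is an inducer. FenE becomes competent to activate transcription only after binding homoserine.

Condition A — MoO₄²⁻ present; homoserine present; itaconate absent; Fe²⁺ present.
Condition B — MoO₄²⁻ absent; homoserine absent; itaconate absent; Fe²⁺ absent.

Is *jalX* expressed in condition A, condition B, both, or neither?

Condition A:
MoO₄²⁻ is present, so UlmW is inactive.
With no repressor bound, *lutL* is transcribed.
So LutL is produced and active.
Homoserine is present, so FenE is active.
Itaconate is absent, so TemN is inactive.
Required activator TemN is absent, so *fubL* is not transcribed.
So FubL is not produced.
Fe²⁺ is present, so FubC is active.
With repressor FubC bound, *nolN* is not transcribed.
So NolN is not produced.
Activator LutL is present, so *jalX* is transcribed.
→ *jalX* is ON in A.
Condition B:
MoO₄²⁻ is absent, so UlmW is active.
With repressor UlmW bound, *lutL* is not transcribed.
So LutL is not produced.
Homoserine is absent, so FenE is inactive.
Itaconate is absent, so TemN is inactive.
Required activator FenE is absent, so *fubL* is not transcribed.
So FubL is not produced.
Fe²⁺ is absent, so FubC is inactive.
With no repressor bound, *nolN* is transcribed.
So NolN is produced and active.
Activator NolN is present, so *jalX* is transcribed.
→ *jalX* is ON in B.

both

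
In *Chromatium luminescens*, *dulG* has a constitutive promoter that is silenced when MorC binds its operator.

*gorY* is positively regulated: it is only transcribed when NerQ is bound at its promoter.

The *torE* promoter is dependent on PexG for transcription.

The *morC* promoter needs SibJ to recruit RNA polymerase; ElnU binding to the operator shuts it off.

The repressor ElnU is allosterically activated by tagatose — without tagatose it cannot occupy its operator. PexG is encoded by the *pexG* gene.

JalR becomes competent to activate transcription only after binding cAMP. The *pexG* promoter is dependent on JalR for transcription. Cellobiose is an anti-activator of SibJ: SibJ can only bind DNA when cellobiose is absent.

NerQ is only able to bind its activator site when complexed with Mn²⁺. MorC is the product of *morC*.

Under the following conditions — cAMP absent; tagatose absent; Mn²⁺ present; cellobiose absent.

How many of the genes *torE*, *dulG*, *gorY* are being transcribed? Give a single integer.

1

cAMP is absent, so JalR is inactive.
Required activator JalR is absent, so *pexG* is not transcribed.
So PexG is not produced.
Required activator PexG is absent, so *torE* is not transcribed.
→ *torE* is OFF.
Cellobiose is absent, so SibJ is active.
Tagatose is absent, so ElnU is inactive.
No repressor is bound and SibJ is active, so *morC* is transcribed.
So MorC is produced and active.
With repressor MorC bound, *dulG* is not transcribed.
→ *dulG* is OFF.
Mn²⁺ is present, so NerQ is active.
No repressor is bound and NerQ is active, so *gorY* is transcribed.
→ *gorY* is ON.
1 of the 3 genes is transcribed.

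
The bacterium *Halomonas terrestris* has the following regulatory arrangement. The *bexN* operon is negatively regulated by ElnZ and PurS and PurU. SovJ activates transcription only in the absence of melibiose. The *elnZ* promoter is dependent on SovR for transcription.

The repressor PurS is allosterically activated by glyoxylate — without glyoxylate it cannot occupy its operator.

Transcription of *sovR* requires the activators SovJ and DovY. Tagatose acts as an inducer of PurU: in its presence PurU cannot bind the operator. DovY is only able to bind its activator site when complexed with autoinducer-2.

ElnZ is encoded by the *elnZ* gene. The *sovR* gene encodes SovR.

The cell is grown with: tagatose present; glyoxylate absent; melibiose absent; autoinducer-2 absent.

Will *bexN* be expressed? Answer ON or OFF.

Melibiose is absent, so SovJ is active.
Autoinducer-2 is absent, so DovY is inactive.
Required activator DovY is absent, so *sovR* is not transcribed.
So SovR is not produced.
Required activator SovR is absent, so *elnZ* is not transcribed.
So ElnZ is not produced.
Glyoxylate is absent, so PurS is inactive.
Tagatose is present, so PurU is inactive.
With no repressor bound, *bexN* is transcribed.

ON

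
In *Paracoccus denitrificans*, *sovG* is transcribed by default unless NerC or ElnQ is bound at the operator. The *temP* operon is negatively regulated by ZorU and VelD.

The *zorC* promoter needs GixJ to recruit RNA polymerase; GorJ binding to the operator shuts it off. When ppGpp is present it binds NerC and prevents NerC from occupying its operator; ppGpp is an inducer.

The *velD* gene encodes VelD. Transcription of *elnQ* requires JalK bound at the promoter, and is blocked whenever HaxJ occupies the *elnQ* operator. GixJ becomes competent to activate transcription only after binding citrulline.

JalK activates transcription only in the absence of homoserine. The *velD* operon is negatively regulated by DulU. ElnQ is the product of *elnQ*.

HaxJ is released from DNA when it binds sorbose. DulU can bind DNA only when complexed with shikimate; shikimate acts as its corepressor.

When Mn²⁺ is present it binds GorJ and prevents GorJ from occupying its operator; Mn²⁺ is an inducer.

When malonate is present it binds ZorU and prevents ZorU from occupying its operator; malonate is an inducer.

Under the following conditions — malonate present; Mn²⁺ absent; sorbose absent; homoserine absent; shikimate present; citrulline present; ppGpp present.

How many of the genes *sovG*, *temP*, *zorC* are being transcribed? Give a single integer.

ppGpp is present, so NerC is inactive.
Sorbose is absent, so HaxJ is active.
Homoserine is absent, so JalK is active.
With repressor HaxJ bound, *elnQ* is not transcribed.
So ElnQ is not produced.
With no repressor bound, *sovG* is transcribed.
→ *sovG* is ON.
Malonate is present, so ZorU is inactive.
Shikimate is present, so DulU is active.
With repressor DulU bound, *velD* is not transcribed.
So VelD is not produced.
With no repressor bound, *temP* is transcribed.
→ *temP* is ON.
Citrulline is present, so GixJ is active.
Mn²⁺ is absent, so GorJ is active.
With repressor GorJ bound, *zorC* is not transcribed.
→ *zorC* is OFF.
2 of the 3 genes are transcribed.

2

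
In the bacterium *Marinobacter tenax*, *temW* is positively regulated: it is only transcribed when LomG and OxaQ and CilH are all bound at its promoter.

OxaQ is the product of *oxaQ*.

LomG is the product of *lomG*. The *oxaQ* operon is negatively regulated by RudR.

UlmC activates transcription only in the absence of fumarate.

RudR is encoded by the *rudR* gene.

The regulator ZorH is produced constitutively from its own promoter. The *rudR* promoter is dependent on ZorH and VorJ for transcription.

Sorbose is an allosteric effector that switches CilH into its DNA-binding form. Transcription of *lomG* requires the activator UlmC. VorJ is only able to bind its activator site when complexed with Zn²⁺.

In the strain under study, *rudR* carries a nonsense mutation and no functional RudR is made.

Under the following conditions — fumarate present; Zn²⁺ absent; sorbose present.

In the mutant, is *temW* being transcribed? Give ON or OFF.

Fumarate is present, so UlmC is inactive.
Required activator UlmC is absent, so *lomG* is not transcribed.
So LomG is not produced.
RudR is non-functional in this strain, so it has no effect.
With no repressor bound, *oxaQ* is transcribed.
So OxaQ is produced and active.
Sorbose is present, so CilH is active.
Required activator LomG is absent, so *temW* is not transcribed.

OFF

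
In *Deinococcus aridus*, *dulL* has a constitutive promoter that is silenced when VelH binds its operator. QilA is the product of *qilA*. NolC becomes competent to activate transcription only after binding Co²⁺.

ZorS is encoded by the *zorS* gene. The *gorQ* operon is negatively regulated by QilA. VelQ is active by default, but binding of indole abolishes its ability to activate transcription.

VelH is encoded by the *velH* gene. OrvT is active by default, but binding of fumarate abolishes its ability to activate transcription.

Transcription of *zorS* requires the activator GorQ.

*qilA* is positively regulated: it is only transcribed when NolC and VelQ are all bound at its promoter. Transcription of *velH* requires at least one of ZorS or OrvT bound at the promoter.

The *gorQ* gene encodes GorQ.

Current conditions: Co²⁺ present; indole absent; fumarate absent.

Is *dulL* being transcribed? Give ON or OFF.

Co²⁺ is present, so NolC is active.
Indole is absent, so VelQ is active.
No repressor is bound and NolC and VelQ are active, so *qilA* is transcribed.
So QilA is produced and active.
With repressor QilA bound, *gorQ* is not transcribed.
So GorQ is not produced.
Required activator GorQ is absent, so *zorS* is not transcribed.
So ZorS is not produced.
Fumarate is absent, so OrvT is active.
Activator OrvT is present, so *velH* is transcribed.
So VelH is produced and active.
With repressor VelH bound, *dulL* is not transcribed.

OFF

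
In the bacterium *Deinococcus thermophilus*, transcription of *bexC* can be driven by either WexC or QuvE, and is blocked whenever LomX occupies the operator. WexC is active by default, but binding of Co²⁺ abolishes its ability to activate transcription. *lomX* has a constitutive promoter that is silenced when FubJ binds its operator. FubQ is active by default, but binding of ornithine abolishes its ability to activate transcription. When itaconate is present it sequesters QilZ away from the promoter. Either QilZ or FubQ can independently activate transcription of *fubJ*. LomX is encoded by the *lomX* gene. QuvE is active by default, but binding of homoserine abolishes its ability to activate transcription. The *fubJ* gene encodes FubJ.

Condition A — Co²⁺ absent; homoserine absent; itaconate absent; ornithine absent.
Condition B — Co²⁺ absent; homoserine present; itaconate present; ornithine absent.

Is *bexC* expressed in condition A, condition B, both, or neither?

Condition A:
Co²⁺ is absent, so WexC is active.
Homoserine is absent, so QuvE is active.
Itaconate is absent, so QilZ is active.
Ornithine is absent, so FubQ is active.
Activator QilZ is present, so *fubJ* is transcribed.
So FubJ is produced and active.
With repressor FubJ bound, *lomX* is not transcribed.
So LomX is not produced.
Activator WexC is present, so *bexC* is transcribed.
→ *bexC* is ON in A.
Condition B:
Co²⁺ is absent, so WexC is active.
Homoserine is present, so QuvE is inactive.
Itaconate is present, so QilZ is inactive.
Ornithine is absent, so FubQ is active.
Activator FubQ is present, so *fubJ* is transcribed.
So FubJ is produced and active.
With repressor FubJ bound, *lomX* is not transcribed.
So LomX is not produced.
Activator WexC is present, so *bexC* is transcribed.
→ *bexC* is ON in B.

both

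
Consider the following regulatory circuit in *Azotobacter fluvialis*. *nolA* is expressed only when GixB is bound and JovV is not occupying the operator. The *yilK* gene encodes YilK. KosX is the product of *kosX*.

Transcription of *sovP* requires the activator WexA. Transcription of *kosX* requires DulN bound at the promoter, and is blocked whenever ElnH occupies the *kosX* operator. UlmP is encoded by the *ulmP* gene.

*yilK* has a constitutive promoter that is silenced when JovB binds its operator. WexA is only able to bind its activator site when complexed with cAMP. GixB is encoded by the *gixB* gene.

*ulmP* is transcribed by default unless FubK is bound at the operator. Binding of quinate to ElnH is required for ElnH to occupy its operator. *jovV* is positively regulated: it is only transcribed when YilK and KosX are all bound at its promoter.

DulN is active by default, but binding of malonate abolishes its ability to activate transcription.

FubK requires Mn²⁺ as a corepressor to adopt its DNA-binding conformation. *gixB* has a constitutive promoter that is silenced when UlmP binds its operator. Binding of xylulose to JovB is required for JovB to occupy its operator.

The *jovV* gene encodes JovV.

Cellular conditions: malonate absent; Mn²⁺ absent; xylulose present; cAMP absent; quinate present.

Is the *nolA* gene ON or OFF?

OFF

Xylulose is present, so JovB is active.
With repressor JovB bound, *yilK* is not transcribed.
So YilK is not produced.
Quinate is present, so ElnH is active.
Malonate is absent, so DulN is active.
With repressor ElnH bound, *kosX* is not transcribed.
So KosX is not produced.
Required activator YilK is absent, so *jovV* is not transcribed.
So JovV is not produced.
Mn²⁺ is absent, so FubK is inactive.
With no repressor bound, *ulmP* is transcribed.
So UlmP is produced and active.
With repressor UlmP bound, *gixB* is not transcribed.
So GixB is not produced.
Required activator GixB is absent, so *nolA* is not transcribed.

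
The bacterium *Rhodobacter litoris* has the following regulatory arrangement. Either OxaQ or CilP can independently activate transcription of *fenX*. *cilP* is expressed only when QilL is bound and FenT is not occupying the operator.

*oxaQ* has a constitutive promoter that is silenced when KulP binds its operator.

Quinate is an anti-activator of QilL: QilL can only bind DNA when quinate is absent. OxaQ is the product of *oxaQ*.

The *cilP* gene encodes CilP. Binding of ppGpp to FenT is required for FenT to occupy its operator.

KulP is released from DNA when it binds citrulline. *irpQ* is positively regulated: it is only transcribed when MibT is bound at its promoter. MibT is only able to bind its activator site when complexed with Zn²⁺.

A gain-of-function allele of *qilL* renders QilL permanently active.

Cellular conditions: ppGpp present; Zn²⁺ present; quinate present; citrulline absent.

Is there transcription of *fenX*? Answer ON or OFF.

Citrulline is absent, so KulP is active.
With repressor KulP bound, *oxaQ* is not transcribed.
So OxaQ is not produced.
QilL is constitutively active in this strain.
ppGpp is present, so FenT is active.
With repressor FenT bound, *cilP* is not transcribed.
So CilP is not produced.
No activator is available at the *fenX* promoter, so *fenX* is not transcribed.

OFF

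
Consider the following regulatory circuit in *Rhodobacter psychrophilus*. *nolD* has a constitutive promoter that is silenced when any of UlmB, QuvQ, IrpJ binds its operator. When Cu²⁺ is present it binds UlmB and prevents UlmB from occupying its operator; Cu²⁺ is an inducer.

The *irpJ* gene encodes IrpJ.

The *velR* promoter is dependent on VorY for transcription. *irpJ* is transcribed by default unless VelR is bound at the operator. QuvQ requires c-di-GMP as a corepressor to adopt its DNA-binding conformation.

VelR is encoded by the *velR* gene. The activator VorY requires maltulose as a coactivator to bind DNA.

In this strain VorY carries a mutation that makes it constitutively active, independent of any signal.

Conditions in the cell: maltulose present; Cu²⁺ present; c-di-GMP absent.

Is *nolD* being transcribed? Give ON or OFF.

Cu²⁺ is present, so UlmB is inactive.
c-di-GMP is absent, so QuvQ is inactive.
VorY is constitutively active in this strain.
No repressor is bound and VorY is active, so *velR* is transcribed.
So VelR is produced and active.
With repressor VelR bound, *irpJ* is not transcribed.
So IrpJ is not produced.
With no repressor bound, *nolD* is transcribed.

ON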